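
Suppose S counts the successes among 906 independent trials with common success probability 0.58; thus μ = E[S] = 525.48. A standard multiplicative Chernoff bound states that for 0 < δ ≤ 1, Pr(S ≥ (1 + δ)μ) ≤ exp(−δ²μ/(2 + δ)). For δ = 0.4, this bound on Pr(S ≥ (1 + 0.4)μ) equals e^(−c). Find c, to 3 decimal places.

35.032

c = δ²μ/(2 + δ) = 0.4²·525.48/(2 + 0.4) = 35.0320.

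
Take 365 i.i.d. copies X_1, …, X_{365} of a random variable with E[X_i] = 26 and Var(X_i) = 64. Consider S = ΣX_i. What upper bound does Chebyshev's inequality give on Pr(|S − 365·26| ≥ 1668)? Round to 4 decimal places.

Var(S) = n·Var(X_i) = 365·64 = 23360.
Chebyshev: Pr(|S − 365·26| ≥ 1668) ≤ Var(S)/1668² = 23360/2782224 = 0.0084.

0.0084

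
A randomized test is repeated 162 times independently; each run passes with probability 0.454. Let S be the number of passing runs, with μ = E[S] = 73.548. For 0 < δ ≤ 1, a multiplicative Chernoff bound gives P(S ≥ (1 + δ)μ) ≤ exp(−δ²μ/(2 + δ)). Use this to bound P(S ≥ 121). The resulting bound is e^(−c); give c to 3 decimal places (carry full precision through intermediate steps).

11.574

Write 121 = (1 + δ)μ, so δ = 121/73.548 − 1 = 0.6451841…
Then the exponent is δ²μ/(2 + δ) = (121 − μ)² / (μ·(2 + δ)) = 11.573968.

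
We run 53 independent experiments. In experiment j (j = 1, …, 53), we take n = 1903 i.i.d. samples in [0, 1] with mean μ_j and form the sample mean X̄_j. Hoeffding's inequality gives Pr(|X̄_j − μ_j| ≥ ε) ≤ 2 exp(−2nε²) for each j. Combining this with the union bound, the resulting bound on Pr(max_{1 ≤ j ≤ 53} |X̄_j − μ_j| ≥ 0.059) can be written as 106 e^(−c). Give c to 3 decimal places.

Union bound over the 53 events: Pr(max_{1 ≤ j ≤ 53} |X̄_j − μ_j| ≥ 0.059) ≤ 53·2·exp(−2nε²) = 106 exp(−2·1903·0.059²).
So c = 2·1903·0.059² = 13.2487.

13.249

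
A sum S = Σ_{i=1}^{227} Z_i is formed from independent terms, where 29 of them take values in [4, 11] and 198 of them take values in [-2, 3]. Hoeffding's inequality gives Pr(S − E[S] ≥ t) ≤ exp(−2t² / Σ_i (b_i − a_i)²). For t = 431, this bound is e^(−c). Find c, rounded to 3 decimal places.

Σ(b_i − a_i)² = 29·7² + 198·5² = 6371.
c = 2t² / 6371 = 2·431² / 6371 = 58.3146.

58.315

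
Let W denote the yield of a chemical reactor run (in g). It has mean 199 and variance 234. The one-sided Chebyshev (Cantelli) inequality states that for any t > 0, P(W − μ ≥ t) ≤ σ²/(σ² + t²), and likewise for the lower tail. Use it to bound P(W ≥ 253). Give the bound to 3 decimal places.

Here σ² = 234 and t = 54, so σ² + t² = 3150.
Cantelli's bound: 234/3150 = 0.0743.

0.074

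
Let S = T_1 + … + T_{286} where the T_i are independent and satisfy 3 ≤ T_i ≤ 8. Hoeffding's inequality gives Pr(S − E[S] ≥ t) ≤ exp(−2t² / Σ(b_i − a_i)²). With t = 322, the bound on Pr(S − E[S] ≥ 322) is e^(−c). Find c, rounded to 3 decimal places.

29.003

Σ(b_i − a_i)² = 286·(5)² = 7150.
c = 2t²/7150 = 2·322²/7150 = 29.0025.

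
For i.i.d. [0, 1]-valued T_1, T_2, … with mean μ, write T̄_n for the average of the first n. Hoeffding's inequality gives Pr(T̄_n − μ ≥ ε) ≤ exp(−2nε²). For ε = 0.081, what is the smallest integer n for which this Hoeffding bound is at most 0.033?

Require exp(−2nε²) ≤ 0.033, i.e. 2nε² ≥ ln(1/0.033) = 3.411248.
So n ≥ 3.411248 / (2·0.081²) = 259.964.
The smallest integer n is 260.

260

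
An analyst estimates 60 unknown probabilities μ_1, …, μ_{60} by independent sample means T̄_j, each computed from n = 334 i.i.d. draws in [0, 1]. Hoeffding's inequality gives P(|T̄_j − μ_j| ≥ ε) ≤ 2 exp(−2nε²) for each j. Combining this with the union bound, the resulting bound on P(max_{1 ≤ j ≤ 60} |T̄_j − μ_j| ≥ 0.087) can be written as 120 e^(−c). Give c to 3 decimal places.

Union bound over the 60 events: P(max_{1 ≤ j ≤ 60} |T̄_j − μ_j| ≥ 0.087) ≤ 60·2·exp(−2nε²) = 120 exp(−2·334·0.087²).
So c = 2·334·0.087² = 5.0561.

5.056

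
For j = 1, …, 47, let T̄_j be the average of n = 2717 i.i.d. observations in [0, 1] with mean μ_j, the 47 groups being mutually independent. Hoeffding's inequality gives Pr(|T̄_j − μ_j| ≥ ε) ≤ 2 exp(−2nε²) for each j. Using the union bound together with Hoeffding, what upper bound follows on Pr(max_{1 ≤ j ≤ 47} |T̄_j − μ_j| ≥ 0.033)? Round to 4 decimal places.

Per-experiment Hoeffding bound: 2·exp(−2·2717·0.033²) = 2·exp(−5.91763) = 0.0053832.
Union bound over 47 events: 47·0.0053832 = 0.25301.

0.2530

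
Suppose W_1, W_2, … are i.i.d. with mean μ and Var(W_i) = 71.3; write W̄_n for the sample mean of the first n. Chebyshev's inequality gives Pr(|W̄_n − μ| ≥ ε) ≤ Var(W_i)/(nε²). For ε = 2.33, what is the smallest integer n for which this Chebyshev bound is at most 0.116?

Require 71.3/(n·2.33²) ≤ 0.116, i.e. n ≥ 71.3/(0.116·2.33²) = 113.219.
The smallest integer n is 114.

114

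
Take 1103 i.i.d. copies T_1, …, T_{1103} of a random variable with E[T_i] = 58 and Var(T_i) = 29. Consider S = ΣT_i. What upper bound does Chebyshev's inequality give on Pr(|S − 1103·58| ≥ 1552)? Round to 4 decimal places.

0.0133

Var(S) = n·Var(T_i) = 1103·29 = 31987.
Chebyshev: Pr(|S − 1103·58| ≥ 1552) ≤ Var(S)/1552² = 31987/2408704 = 0.0133.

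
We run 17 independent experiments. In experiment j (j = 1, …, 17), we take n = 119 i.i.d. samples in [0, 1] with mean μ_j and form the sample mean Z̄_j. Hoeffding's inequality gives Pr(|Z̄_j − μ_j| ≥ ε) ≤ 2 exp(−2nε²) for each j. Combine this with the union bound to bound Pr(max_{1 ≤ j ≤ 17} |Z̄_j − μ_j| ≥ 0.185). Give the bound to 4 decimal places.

0.0099

Per-experiment Hoeffding bound: 2·exp(−2·119·0.185²) = 2·exp(−8.14555) = 0.00058005.
Union bound over 17 events: 17·0.00058005 = 0.00986.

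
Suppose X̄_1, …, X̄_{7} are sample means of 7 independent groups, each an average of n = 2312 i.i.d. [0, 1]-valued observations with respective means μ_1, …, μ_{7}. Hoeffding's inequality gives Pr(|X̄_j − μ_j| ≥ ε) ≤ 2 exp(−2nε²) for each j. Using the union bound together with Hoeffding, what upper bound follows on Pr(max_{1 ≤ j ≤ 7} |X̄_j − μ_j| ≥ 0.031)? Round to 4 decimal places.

Per-experiment Hoeffding bound: 2·exp(−2·2312·0.031²) = 2·exp(−4.44366) = 0.023506.
Union bound over 7 events: 7·0.023506 = 0.16454.

0.1645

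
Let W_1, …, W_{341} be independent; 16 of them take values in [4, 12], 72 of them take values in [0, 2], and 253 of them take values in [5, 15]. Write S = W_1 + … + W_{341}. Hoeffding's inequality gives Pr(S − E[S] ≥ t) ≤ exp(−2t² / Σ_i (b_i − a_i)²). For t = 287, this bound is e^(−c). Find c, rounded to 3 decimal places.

Σ(b_i − a_i)² = 16·8² + 72·2² + 253·10² = 26612.
c = 2t² / 26612 = 2·287² / 26612 = 6.1904.

6.190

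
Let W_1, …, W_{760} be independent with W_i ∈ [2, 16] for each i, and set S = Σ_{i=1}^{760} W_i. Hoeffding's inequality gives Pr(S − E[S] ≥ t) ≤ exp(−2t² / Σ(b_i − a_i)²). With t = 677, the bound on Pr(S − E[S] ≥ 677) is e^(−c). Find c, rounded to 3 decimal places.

6.154

Σ(b_i − a_i)² = 760·(14)² = 148960.
c = 2t²/148960 = 2·677²/148960 = 6.1537.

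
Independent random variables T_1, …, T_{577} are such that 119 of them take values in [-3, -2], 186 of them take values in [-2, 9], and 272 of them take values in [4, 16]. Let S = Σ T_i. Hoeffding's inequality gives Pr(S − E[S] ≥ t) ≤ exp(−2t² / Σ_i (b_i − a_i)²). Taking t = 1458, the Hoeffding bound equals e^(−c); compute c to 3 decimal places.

68.803

Σ(b_i − a_i)² = 119·1² + 186·11² + 272·12² = 61793.
c = 2t² / 61793 = 2·1458² / 61793 = 68.8027.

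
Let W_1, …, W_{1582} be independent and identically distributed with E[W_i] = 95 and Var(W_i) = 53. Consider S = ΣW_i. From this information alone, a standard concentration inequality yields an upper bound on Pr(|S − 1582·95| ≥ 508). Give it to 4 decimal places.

With mean and variance of each term known, Chebyshev's inequality bounds the deviation of the sum (or sample mean).
Var(S) = n·Var(W_i) = 1582·53 = 83846.
Chebyshev: Pr(|S − 1582·95| ≥ 508) ≤ Var(S)/508² = 83846/258064 = 0.3249.

0.3249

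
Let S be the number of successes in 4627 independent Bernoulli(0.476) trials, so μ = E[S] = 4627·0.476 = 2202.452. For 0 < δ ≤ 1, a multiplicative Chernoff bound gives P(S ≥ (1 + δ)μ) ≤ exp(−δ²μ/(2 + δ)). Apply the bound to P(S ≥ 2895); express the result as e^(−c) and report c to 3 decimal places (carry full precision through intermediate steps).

Write 2895 = (1 + δ)μ, so δ = 2895/2202.452 − 1 = 0.3144441…
Then the exponent is δ²μ/(2 + δ) = (2895 − μ)² / (μ·(2 + δ)) = 94.090681.

94.091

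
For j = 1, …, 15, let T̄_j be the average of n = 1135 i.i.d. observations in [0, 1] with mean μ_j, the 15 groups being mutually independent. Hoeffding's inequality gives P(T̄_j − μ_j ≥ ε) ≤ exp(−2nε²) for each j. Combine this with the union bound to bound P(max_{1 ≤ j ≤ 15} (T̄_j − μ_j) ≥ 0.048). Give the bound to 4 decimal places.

0.0803

Per-experiment Hoeffding bound: exp(−2·1135·0.048²) = exp(−5.23008) = 0.0053531.
Union bound over 15 events: 15·0.0053531 = 0.08030.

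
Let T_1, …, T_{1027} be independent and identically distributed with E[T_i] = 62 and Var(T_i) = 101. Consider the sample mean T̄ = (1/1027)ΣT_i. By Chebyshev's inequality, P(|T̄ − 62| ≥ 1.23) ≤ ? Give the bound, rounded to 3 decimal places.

Var(T̄) = Var(T_i)/n = 101/1027 = 0.098345.
Chebyshev: P(|T̄ − 62| ≥ 1.23) ≤ Var(T̄)/(1.23)² = 101/(1027·1.23²) = 0.0650.

0.065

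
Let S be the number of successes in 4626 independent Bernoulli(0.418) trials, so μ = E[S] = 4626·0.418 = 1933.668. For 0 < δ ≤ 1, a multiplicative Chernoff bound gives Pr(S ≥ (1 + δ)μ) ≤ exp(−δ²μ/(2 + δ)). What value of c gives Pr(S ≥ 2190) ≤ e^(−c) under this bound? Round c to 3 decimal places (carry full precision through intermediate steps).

15.934

Write 2190 = (1 + δ)μ, so δ = 2190/1933.668 − 1 = 0.1325626…
Then the exponent is δ²μ/(2 + δ) = (2190 − μ)² / (μ·(2 + δ)) = 15.933895.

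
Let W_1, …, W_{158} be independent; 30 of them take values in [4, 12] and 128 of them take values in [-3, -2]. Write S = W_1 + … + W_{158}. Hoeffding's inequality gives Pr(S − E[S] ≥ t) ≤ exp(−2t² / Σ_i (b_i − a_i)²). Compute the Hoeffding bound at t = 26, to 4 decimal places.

Σ(b_i − a_i)² = 30·8² + 128·1² = 2048.
Exponent = 2·26² / 2048 = 0.66016.
Bound = exp(−0.66016) = 0.51677.

0.5168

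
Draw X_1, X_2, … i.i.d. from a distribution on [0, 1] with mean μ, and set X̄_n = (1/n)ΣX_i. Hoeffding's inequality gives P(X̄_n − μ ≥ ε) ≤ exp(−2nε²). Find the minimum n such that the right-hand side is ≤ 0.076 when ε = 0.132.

74

Require exp(−2nε²) ≤ 0.076, i.e. 2nε² ≥ ln(1/0.076) = 2.577022.
So n ≥ 2.577022 / (2·0.132²) = 73.950.
The smallest integer n is 74.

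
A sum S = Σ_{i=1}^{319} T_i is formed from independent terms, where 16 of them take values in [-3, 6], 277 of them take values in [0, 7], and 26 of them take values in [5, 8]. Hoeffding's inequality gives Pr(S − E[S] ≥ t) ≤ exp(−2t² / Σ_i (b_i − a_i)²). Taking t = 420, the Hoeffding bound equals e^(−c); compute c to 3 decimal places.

Σ(b_i − a_i)² = 16·9² + 277·7² + 26·3² = 15103.
c = 2t² / 15103 = 2·420² / 15103 = 23.3596.

23.360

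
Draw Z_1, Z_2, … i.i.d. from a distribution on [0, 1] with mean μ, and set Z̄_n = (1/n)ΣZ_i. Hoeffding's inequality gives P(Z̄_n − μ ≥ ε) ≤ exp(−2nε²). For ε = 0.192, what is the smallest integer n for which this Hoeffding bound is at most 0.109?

31

Require exp(−2nε²) ≤ 0.109, i.e. 2nε² ≥ ln(1/0.109) = 2.216407.
So n ≥ 2.216407 / (2·0.192²) = 30.062.
The smallest integer n is 31.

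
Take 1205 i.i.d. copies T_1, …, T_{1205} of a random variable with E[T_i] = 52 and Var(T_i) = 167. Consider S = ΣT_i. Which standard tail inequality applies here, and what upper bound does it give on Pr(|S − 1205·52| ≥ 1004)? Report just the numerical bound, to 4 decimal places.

0.1996

With mean and variance of each term known, Chebyshev's inequality bounds the deviation of the sum (or sample mean).
Var(S) = n·Var(T_i) = 1205·167 = 201235.
Chebyshev: Pr(|S − 1205·52| ≥ 1004) ≤ Var(S)/1004² = 201235/1008016 = 0.1996.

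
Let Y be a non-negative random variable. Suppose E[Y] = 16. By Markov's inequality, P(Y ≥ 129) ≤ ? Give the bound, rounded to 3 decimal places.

Markov's inequality: for a non-negative random variable, P(Y ≥ a) ≤ E[Y]/a.
Here E[Y] = 16 and a = 129, so the bound is 16/129 = 0.1240.

0.124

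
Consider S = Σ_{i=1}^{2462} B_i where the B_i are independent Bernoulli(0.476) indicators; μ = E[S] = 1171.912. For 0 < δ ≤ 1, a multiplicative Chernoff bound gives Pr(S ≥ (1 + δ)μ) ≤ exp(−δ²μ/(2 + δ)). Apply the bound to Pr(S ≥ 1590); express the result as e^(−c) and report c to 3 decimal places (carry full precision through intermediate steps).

63.289

Write 1590 = (1 + δ)μ, so δ = 1590/1171.912 − 1 = 0.3567572…
Then the exponent is δ²μ/(2 + δ) = (1590 − μ)² / (μ·(2 + δ)) = 63.288612.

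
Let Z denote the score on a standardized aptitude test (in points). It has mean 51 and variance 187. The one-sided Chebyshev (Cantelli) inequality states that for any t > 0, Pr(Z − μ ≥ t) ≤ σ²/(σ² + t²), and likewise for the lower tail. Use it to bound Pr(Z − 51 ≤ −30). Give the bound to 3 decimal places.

Here σ² = 187 and t = 30, so σ² + t² = 1087.
Cantelli's bound: 187/1087 = 0.1720.

0.172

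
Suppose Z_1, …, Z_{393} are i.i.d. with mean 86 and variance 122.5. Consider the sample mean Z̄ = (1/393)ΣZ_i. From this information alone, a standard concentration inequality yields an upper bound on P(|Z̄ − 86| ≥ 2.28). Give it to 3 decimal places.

0.060

With mean and variance of each term known, Chebyshev's inequality bounds the deviation of the sum (or sample mean).
Var(Z̄) = Var(Z_i)/n = 122.5/393 = 0.3117.
Chebyshev: P(|Z̄ − 86| ≥ 2.28) ≤ Var(Z̄)/(2.28)² = 122.5/(393·2.28²) = 0.0600.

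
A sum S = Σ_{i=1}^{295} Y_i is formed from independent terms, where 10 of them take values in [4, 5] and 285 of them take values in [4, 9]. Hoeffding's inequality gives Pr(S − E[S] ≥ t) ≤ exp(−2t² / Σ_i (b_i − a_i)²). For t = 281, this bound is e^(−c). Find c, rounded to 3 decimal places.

22.133

Σ(b_i − a_i)² = 10·1² + 285·5² = 7135.
c = 2t² / 7135 = 2·281² / 7135 = 22.1334.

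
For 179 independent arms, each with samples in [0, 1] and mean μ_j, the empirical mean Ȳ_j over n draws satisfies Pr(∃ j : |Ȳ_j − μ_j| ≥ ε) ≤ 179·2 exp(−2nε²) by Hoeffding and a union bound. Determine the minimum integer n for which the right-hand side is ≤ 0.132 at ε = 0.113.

Need 2·179·exp(−2nε²) ≤ 0.132, i.e. exp(−2nε²) ≤ 0.132/358.
So 2nε² ≥ ln(358/0.132) = 7.905486.
Hence n ≥ 7.905486/(2·0.113²) = 309.558.
The smallest integer n is 310.

310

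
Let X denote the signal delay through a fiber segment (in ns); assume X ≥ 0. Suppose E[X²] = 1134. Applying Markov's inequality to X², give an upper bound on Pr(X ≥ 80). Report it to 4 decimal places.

Since X ≥ 0, the event {X ≥ 80} is the same as {X² ≥ 6400}.
Markov's inequality applied to X² gives Pr(X² ≥ 6400) ≤ E[X²]/6400 = 1134/6400 = 0.1772.

0.1772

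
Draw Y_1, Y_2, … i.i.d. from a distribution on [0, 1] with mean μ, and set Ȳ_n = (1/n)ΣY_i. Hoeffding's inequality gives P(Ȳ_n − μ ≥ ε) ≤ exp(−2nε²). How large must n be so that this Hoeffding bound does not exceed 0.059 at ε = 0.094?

Require exp(−2nε²) ≤ 0.059, i.e. 2nε² ≥ ln(1/0.059) = 2.830218.
So n ≥ 2.830218 / (2·0.094²) = 160.153.
The smallest integer n is 161.

161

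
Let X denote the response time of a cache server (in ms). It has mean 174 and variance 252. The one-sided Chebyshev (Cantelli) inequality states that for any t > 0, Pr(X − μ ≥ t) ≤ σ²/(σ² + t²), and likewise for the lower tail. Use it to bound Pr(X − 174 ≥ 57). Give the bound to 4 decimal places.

0.0720

Here σ² = 252 and t = 57, so σ² + t² = 3501.
Cantelli's bound: 252/3501 = 0.0720.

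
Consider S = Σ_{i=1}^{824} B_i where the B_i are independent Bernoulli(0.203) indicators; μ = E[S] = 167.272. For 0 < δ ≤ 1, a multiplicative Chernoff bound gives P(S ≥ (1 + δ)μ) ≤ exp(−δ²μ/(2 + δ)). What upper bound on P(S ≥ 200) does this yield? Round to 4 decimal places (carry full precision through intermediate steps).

0.0541

Write 200 = (1 + δ)μ, so δ = 200/167.272 − 1 = 0.1956574…
Then the exponent is δ²μ/(2 + δ) = (200 − μ)² / (μ·(2 + δ)) = 2.916427.
Bound = exp(−2.916427) = 0.05413.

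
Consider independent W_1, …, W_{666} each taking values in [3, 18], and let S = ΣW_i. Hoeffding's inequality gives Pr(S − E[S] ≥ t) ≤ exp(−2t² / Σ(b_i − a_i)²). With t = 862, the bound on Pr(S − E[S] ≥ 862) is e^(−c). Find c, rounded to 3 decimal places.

9.917

Σ(b_i − a_i)² = 666·(15)² = 149850.
c = 2t²/149850 = 2·862²/149850 = 9.9172.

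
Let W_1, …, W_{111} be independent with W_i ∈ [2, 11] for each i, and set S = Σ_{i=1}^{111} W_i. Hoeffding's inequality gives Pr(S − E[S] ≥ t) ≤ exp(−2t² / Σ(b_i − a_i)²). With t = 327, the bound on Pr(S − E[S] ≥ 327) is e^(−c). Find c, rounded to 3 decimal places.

Σ(b_i − a_i)² = 111·(9)² = 8991.
c = 2t²/8991 = 2·327²/8991 = 23.7858.

23.786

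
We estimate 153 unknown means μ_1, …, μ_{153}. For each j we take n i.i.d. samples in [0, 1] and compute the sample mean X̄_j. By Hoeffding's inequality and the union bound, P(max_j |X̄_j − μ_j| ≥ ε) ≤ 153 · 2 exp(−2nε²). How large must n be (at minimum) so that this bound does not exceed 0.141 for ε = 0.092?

454

Need 2·153·exp(−2nε²) ≤ 0.141, i.e. exp(−2nε²) ≤ 0.141/306.
So 2nε² ≥ ln(306/0.141) = 7.682580.
Hence n ≥ 7.682580/(2·0.092²) = 453.839.
The smallest integer n is 454.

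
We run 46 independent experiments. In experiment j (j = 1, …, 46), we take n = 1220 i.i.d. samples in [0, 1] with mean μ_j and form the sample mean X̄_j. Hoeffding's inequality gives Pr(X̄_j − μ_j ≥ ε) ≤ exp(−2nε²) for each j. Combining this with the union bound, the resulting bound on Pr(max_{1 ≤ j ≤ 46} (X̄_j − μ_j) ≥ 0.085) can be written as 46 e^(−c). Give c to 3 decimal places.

17.629

Union bound over the 46 events: Pr(max_{1 ≤ j ≤ 46} (X̄_j − μ_j) ≥ 0.085) ≤ 46·exp(−2nε²) = 46 exp(−2·1220·0.085²).
So c = 2·1220·0.085² = 17.6290.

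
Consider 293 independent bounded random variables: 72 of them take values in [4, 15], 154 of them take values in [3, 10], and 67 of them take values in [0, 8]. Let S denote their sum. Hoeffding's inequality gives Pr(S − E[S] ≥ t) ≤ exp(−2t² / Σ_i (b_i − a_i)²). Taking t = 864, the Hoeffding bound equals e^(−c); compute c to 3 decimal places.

72.666

Σ(b_i − a_i)² = 72·11² + 154·7² + 67·8² = 20546.
c = 2t² / 20546 = 2·864² / 20546 = 72.6658.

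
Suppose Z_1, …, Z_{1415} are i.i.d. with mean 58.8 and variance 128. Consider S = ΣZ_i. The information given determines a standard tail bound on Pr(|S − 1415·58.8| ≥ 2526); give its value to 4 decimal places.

With mean and variance of each term known, Chebyshev's inequality bounds the deviation of the sum (or sample mean).
Var(S) = n·Var(Z_i) = 1415·128 = 181120.
Chebyshev: Pr(|S − 1415·58.8| ≥ 2526) ≤ Var(S)/2526² = 181120/6380676 = 0.0284.

0.0284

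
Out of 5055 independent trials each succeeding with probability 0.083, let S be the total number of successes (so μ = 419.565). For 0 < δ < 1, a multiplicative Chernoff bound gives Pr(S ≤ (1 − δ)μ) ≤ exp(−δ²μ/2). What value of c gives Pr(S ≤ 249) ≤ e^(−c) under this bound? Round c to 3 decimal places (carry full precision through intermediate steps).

34.670

Write 249 = (1 − δ)μ, so δ = 1 − 249/419.565 = 0.4065282…
Then the exponent is δ²μ/2 = (μ − 249)²/(2μ) = 34.669740.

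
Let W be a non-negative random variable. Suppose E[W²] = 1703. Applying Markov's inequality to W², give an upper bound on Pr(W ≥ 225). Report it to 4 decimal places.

Since W ≥ 0, the event {W ≥ 225} is the same as {W² ≥ 50625}.
Markov's inequality applied to W² gives Pr(W² ≥ 50625) ≤ E[W²]/50625 = 1703/50625 = 0.0336.

0.0336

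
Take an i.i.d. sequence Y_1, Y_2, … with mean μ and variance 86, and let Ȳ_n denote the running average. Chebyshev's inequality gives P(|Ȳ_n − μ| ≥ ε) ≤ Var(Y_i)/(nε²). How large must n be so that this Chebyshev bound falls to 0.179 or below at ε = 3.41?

42

Require 86/(n·3.41²) ≤ 0.179, i.e. n ≥ 86/(0.179·3.41²) = 41.318.
The smallest integer n is 42.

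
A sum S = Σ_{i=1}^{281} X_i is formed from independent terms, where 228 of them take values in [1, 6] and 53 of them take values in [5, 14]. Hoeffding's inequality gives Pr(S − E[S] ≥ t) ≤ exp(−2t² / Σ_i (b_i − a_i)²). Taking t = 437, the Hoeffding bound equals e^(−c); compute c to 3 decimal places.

Σ(b_i − a_i)² = 228·5² + 53·9² = 9993.
c = 2t² / 9993 = 2·437² / 9993 = 38.2206.

38.221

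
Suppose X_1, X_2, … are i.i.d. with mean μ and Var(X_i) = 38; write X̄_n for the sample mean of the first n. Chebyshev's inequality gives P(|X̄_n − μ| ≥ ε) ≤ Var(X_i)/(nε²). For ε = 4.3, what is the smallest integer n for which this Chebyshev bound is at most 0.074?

Require 38/(n·4.3²) ≤ 0.074, i.e. n ≥ 38/(0.074·4.3²) = 27.772.
The smallest integer n is 28.

28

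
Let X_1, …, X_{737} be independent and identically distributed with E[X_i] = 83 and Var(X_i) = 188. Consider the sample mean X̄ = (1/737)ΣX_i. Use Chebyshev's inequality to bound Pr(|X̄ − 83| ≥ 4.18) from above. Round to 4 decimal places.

Var(X̄) = Var(X_i)/n = 188/737 = 0.25509.
Chebyshev: Pr(|X̄ − 83| ≥ 4.18) ≤ Var(X̄)/(4.18)² = 188/(737·4.18²) = 0.0146.

0.0146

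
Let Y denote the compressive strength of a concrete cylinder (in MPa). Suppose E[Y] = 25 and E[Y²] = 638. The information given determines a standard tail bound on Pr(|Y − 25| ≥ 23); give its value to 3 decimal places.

0.025

The first two moments determine the variance, so Chebyshev's inequality is the sharpest standard bound available.
Var(Y) = E[Y²] − (E[Y])² = 638 − 625 = 13.
Chebyshev's inequality: Pr(|Y − μ| ≥ t) ≤ Var(Y)/t² = 13/529 = 0.0246.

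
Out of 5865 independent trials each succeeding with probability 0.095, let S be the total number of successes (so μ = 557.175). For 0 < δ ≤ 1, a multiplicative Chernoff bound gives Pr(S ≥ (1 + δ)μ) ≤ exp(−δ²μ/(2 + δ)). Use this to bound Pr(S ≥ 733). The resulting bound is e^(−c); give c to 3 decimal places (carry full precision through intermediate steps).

Write 733 = (1 + δ)μ, so δ = 733/557.175 − 1 = 0.3155651…
Then the exponent is δ²μ/(2 + δ) = (733 − μ)² / (μ·(2 + δ)) = 23.961424.

23.961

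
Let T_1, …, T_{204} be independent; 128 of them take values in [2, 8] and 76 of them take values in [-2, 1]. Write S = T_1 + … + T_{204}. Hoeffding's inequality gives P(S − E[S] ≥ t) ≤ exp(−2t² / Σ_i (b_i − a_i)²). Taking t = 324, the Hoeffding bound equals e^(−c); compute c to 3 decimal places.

39.673

Σ(b_i − a_i)² = 128·6² + 76·3² = 5292.
c = 2t² / 5292 = 2·324² / 5292 = 39.6735.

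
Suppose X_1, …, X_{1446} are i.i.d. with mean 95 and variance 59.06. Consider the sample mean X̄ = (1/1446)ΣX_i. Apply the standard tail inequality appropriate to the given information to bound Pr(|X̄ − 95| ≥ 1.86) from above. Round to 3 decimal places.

With mean and variance of each term known, Chebyshev's inequality bounds the deviation of the sum (or sample mean).
Var(X̄) = Var(X_i)/n = 59.06/1446 = 0.040844.
Chebyshev: Pr(|X̄ − 95| ≥ 1.86) ≤ Var(X̄)/(1.86)² = 59.06/(1446·1.86²) = 0.0118.

0.012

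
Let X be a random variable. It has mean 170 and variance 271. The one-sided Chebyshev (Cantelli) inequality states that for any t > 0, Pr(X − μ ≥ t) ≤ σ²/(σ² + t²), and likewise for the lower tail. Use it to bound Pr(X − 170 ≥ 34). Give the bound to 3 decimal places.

0.190

Here σ² = 271 and t = 34, so σ² + t² = 1427.
Cantelli's bound: 271/1427 = 0.1899.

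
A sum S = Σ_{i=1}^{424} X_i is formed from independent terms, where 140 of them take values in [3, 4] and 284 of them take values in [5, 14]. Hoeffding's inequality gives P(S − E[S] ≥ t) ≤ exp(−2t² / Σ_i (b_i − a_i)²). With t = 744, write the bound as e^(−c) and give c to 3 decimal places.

47.834

Σ(b_i − a_i)² = 140·1² + 284·9² = 23144.
c = 2t² / 23144 = 2·744² / 23144 = 47.8341.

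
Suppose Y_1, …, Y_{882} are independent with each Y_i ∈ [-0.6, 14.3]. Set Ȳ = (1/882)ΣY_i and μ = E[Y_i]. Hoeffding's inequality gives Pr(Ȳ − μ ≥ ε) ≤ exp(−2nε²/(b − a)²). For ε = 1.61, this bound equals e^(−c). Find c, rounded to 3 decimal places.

c = 2nε²/(b − a)² = 2·882·1.61² / 14.9² = 20.5958.

20.596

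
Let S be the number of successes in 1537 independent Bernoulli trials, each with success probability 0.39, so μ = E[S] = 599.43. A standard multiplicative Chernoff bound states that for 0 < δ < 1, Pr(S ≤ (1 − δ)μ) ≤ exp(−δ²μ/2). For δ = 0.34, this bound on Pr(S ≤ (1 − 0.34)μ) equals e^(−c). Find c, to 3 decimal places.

c = δ²μ/2 = 0.34²·599.43/2 = 34.6471.

34.647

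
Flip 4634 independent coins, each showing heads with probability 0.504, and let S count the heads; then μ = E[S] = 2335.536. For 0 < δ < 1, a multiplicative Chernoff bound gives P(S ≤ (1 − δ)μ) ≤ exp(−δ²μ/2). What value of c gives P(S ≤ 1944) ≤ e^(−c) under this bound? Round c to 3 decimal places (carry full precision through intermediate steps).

32.819

Write 1944 = (1 − δ)μ, so δ = 1 − 1944/2335.536 = 0.1676429…
Then the exponent is δ²μ/2 = (μ − 1944)²/(2μ) = 32.819113.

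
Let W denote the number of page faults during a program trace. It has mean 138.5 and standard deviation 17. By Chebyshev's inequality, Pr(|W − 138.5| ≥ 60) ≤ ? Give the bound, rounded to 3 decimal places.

Chebyshev: Pr(|W − μ| ≥ t) ≤ Var(W)/t².
Var(W) = σ² = 17² = 289.
Bound = 289 / 3600 = 0.0803.

0.080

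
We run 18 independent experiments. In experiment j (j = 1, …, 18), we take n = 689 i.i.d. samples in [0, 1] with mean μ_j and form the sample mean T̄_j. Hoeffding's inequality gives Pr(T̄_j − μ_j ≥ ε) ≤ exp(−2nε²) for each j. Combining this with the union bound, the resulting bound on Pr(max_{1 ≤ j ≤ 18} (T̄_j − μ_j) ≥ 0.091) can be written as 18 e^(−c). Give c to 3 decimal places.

Union bound over the 18 events: Pr(max_{1 ≤ j ≤ 18} (T̄_j − μ_j) ≥ 0.091) ≤ 18·exp(−2nε²) = 18 exp(−2·689·0.091²).
So c = 2·689·0.091² = 11.4112.

11.411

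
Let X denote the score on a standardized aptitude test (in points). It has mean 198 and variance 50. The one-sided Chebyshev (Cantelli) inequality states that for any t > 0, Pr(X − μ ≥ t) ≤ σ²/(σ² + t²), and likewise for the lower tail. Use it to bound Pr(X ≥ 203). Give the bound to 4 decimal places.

Here σ² = 50 and t = 5, so σ² + t² = 75.
Cantelli's bound: 50/75 = 0.6667.

0.6667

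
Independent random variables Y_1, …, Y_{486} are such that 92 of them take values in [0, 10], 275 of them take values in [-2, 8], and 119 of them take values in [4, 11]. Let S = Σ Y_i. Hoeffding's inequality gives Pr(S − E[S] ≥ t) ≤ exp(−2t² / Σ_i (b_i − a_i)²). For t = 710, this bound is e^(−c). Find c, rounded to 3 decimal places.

23.705

Σ(b_i − a_i)² = 92·10² + 275·10² + 119·7² = 42531.
c = 2t² / 42531 = 2·710² / 42531 = 23.7051.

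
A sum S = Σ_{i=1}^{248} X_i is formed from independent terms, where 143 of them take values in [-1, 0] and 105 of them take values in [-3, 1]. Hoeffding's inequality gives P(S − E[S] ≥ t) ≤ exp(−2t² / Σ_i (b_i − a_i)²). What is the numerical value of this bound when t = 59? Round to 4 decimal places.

0.0220

Σ(b_i − a_i)² = 143·1² + 105·4² = 1823.
Exponent = 2·59² / 1823 = 3.81898.
Bound = exp(−3.81898) = 0.02195.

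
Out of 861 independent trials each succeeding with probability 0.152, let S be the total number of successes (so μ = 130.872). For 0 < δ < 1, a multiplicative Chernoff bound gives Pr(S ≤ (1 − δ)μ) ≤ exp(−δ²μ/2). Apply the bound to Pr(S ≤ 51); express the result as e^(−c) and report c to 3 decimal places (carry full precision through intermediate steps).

24.373

Write 51 = (1 − δ)μ, so δ = 1 − 51/130.872 = 0.6103063…
Then the exponent is δ²μ/2 = (μ − 51)²/(2μ) = 24.373191.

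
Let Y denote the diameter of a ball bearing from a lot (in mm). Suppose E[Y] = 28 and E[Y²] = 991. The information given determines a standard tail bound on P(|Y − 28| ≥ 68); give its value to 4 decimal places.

0.0448

The first two moments determine the variance, so Chebyshev's inequality is the sharpest standard bound available.
Var(Y) = E[Y²] − (E[Y])² = 991 − 784 = 207.
Chebyshev's inequality: P(|Y − μ| ≥ t) ≤ Var(Y)/t² = 207/4624 = 0.0448.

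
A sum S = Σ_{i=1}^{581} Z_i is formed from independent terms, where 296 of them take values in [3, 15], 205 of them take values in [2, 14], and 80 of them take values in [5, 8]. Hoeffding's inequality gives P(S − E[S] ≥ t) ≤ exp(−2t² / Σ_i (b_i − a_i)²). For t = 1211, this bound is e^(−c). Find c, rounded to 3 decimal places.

40.254

Σ(b_i − a_i)² = 296·12² + 205·12² + 80·3² = 72864.
c = 2t² / 72864 = 2·1211² / 72864 = 40.2537.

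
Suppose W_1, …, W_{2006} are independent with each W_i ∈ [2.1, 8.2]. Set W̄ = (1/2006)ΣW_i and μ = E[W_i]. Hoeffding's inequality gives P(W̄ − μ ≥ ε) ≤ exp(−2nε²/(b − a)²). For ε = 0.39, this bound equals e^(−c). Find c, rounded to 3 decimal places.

16.399

c = 2nε²/(b − a)² = 2·2006·0.39² / 6.1² = 16.3995.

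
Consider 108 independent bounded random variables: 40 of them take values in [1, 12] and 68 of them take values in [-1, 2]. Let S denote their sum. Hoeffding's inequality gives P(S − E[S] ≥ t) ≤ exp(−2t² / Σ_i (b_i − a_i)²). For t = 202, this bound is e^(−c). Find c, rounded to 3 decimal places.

Σ(b_i − a_i)² = 40·11² + 68·3² = 5452.
c = 2t² / 5452 = 2·202² / 5452 = 14.9685.

14.968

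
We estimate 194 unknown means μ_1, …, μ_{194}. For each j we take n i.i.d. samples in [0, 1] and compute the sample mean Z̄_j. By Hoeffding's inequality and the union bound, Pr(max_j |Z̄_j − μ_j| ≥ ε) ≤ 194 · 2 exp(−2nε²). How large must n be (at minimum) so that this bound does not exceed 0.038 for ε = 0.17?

160

Need 2·194·exp(−2nε²) ≤ 0.038, i.e. exp(−2nε²) ≤ 0.038/388.
So 2nε² ≥ ln(388/0.038) = 9.231174.
Hence n ≥ 9.231174/(2·0.17²) = 159.709.
The smallest integer n is 160.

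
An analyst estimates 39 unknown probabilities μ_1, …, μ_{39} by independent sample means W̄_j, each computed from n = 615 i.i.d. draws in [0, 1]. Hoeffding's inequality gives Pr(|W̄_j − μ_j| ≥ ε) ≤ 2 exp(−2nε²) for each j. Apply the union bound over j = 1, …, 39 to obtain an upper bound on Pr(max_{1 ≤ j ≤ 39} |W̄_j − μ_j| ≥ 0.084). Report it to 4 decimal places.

Per-experiment Hoeffding bound: 2·exp(−2·615·0.084²) = 2·exp(−8.67888) = 0.00034028.
Union bound over 39 events: 39·0.00034028 = 0.01327.

0.0133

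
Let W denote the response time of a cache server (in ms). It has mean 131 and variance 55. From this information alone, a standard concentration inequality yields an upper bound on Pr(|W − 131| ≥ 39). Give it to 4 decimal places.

0.0362

Mean and variance are known, so Chebyshev's inequality applies.
Chebyshev: Pr(|W − μ| ≥ t) ≤ Var(W)/t².
Bound = 55 / 1521 = 0.0362.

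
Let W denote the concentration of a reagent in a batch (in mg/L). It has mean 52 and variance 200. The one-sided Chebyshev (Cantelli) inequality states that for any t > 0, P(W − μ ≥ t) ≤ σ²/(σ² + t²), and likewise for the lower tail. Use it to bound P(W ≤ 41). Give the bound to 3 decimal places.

Here σ² = 200 and t = 11, so σ² + t² = 321.
Cantelli's bound: 200/321 = 0.6231.

0.623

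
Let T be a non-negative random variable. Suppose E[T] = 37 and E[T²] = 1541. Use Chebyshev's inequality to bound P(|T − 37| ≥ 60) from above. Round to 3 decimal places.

0.048

Var(T) = E[T²] − (E[T])² = 1541 − 1369 = 172.
Chebyshev's inequality: P(|T − μ| ≥ t) ≤ Var(T)/t² = 172/3600 = 0.0478.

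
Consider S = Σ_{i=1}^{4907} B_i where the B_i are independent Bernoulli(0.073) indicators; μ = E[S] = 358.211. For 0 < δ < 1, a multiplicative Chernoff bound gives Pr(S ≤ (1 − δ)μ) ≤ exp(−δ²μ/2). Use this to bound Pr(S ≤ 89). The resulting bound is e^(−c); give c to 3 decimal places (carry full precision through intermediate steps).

101.162

Write 89 = (1 − δ)μ, so δ = 1 − 89/358.211 = 0.7515431…
Then the exponent is δ²μ/2 = (μ − 89)²/(2μ) = 101.161833.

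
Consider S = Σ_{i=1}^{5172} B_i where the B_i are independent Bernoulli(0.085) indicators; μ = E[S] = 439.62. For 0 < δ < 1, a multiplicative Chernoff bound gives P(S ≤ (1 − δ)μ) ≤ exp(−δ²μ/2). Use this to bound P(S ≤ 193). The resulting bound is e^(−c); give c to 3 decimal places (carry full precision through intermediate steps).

69.175

Write 193 = (1 − δ)μ, so δ = 1 − 193/439.62 = 0.5609845…
Then the exponent is δ²μ/2 = (μ − 193)²/(2μ) = 69.174997.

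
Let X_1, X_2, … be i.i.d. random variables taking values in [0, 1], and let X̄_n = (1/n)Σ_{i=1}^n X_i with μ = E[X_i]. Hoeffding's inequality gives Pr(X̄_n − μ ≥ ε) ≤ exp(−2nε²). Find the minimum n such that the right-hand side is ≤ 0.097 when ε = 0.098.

122

Require exp(−2nε²) ≤ 0.097, i.e. 2nε² ≥ ln(1/0.097) = 2.333044.
So n ≥ 2.333044 / (2·0.098²) = 121.462.
The smallest integer n is 122.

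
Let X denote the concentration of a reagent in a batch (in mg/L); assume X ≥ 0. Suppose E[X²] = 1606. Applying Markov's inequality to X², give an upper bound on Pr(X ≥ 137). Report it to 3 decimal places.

0.086

Since X ≥ 0, the event {X ≥ 137} is the same as {X² ≥ 18769}.
Markov's inequality applied to X² gives Pr(X² ≥ 18769) ≤ E[X²]/18769 = 1606/18769 = 0.0856.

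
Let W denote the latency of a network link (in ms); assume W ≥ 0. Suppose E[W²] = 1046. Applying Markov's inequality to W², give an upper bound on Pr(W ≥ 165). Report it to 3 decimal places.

Since W ≥ 0, the event {W ≥ 165} is the same as {W² ≥ 27225}.
Markov's inequality applied to W² gives Pr(W² ≥ 27225) ≤ E[W²]/27225 = 1046/27225 = 0.0384.

0.038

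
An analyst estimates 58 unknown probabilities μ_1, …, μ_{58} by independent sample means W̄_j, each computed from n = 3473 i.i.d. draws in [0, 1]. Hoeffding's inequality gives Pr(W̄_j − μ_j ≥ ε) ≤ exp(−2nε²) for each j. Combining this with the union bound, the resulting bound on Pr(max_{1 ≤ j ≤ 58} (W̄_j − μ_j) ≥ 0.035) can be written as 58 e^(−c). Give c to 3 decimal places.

Union bound over the 58 events: Pr(max_{1 ≤ j ≤ 58} (W̄_j − μ_j) ≥ 0.035) ≤ 58·exp(−2nε²) = 58 exp(−2·3473·0.035²).
So c = 2·3473·0.035² = 8.5089.

8.509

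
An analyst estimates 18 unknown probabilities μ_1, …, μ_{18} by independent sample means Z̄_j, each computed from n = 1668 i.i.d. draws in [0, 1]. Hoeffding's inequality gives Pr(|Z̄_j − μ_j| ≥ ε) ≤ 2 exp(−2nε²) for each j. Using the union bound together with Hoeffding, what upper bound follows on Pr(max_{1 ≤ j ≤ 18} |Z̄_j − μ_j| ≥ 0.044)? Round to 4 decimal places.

Per-experiment Hoeffding bound: 2·exp(−2·1668·0.044²) = 2·exp(−6.45850) = 0.0031343.
Union bound over 18 events: 18·0.0031343 = 0.05642.

0.0564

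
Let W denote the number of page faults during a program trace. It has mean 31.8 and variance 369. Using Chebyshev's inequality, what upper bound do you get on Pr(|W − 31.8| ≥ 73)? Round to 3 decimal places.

0.069

Chebyshev: Pr(|W − μ| ≥ t) ≤ Var(W)/t².
Bound = 369 / 5329 = 0.0692.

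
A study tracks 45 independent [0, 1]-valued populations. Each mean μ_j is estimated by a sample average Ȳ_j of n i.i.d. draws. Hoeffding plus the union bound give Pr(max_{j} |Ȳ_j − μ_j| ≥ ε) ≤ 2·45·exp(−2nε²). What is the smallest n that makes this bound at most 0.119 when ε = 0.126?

209

Need 2·45·exp(−2nε²) ≤ 0.119, i.e. exp(−2nε²) ≤ 0.119/90.
So 2nε² ≥ ln(90/0.119) = 6.628441.
Hence n ≥ 6.628441/(2·0.126²) = 208.757.
The smallest integer n is 209.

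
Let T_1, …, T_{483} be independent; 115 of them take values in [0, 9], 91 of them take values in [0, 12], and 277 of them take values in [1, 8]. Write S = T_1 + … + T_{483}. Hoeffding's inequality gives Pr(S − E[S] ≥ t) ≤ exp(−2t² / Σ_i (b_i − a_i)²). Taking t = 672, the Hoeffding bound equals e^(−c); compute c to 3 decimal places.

25.094

Σ(b_i − a_i)² = 115·9² + 91·12² + 277·7² = 35992.
c = 2t² / 35992 = 2·672² / 35992 = 25.0936.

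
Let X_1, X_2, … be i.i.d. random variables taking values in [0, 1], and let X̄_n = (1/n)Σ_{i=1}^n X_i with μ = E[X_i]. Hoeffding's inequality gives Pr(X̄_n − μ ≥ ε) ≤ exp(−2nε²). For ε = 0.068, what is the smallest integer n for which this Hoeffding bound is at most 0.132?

Require exp(−2nε²) ≤ 0.132, i.e. 2nε² ≥ ln(1/0.132) = 2.024953.
So n ≥ 2.024953 / (2·0.068²) = 218.961.
The smallest integer n is 219.

219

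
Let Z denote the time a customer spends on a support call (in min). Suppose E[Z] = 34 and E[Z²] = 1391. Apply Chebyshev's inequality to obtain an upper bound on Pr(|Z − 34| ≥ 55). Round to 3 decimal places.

Var(Z) = E[Z²] − (E[Z])² = 1391 − 1156 = 235.
Chebyshev's inequality: Pr(|Z − μ| ≥ t) ≤ Var(Z)/t² = 235/3025 = 0.0777.

0.078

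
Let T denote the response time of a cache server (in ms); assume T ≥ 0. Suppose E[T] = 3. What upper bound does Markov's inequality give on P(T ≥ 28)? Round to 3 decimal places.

0.107

Markov's inequality: for a non-negative random variable, P(T ≥ a) ≤ E[T]/a.
Here E[T] = 3 and a = 28, so the bound is 3/28 = 0.1071.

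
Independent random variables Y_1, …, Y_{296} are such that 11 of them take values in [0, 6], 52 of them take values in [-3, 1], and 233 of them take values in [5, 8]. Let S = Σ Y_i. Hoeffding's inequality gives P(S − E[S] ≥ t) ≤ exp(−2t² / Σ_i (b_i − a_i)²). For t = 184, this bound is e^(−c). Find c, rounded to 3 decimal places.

20.365

Σ(b_i − a_i)² = 11·6² + 52·4² + 233·3² = 3325.
c = 2t² / 3325 = 2·184² / 3325 = 20.3645.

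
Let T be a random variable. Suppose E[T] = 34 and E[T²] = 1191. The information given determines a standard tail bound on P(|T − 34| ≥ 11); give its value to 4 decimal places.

0.2893

The first two moments determine the variance, so Chebyshev's inequality is the sharpest standard bound available.
Var(T) = E[T²] − (E[T])² = 1191 − 1156 = 35.
Chebyshev's inequality: P(|T − μ| ≥ t) ≤ Var(T)/t² = 35/121 = 0.2893.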